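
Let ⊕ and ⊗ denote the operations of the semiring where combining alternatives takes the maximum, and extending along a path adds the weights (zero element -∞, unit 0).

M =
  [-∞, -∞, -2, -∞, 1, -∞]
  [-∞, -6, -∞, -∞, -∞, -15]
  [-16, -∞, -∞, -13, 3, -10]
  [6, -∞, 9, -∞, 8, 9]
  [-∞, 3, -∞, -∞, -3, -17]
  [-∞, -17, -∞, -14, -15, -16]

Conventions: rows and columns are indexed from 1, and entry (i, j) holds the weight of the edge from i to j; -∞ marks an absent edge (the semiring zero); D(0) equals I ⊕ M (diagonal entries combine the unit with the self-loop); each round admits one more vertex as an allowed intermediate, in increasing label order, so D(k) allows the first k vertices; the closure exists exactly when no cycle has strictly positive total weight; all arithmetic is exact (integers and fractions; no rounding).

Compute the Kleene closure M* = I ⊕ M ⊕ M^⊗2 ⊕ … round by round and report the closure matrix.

D(0):
  [0, -∞, -2, -∞, 1, -∞]
  [-∞, 0, -∞, -∞, -∞, -15]
  [-16, -∞, 0, -13, 3, -10]
  [6, -∞, 9, 0, 8, 9]
  [-∞, 3, -∞, -∞, 0, -17]
  [-∞, -17, -∞, -14, -15, 0]
D(1):
  [0, -∞, -2, -∞, 1, -∞]
  [-∞, 0, -∞, -∞, -∞, -15]
  [-16, -∞, 0, -13, 3, -10]
  [6, -∞, 9, 0, 8, 9]
  [-∞, 3, -∞, -∞, 0, -17]
  [-∞, -17, -∞, -14, -15, 0]
D(2):
  [0, -∞, -2, -∞, 1, -∞]
  [-∞, 0, -∞, -∞, -∞, -15]
  [-16, -∞, 0, -13, 3, -10]
  [6, -∞, 9, 0, 8, 9]
  [-∞, 3, -∞, -∞, 0, -12]
  [-∞, -17, -∞, -14, -15, 0]
D(3):
  [0, -∞, -2, -15, 1, -12]
  [-∞, 0, -∞, -∞, -∞, -15]
  [-16, -∞, 0, -13, 3, -10]
  [6, -∞, 9, 0, 12, 9]
  [-∞, 3, -∞, -∞, 0, -12]
  [-∞, -17, -∞, -14, -15, 0]
D(4):
  [0, -∞, -2, -15, 1, -6]
  [-∞, 0, -∞, -∞, -∞, -15]
  [-7, -∞, 0, -13, 3, -4]
  [6, -∞, 9, 0, 12, 9]
  [-∞, 3, -∞, -∞, 0, -12]
  [-8, -17, -5, -14, -2, 0]
D(5):
  [0, 4, -2, -15, 1, -6]
  [-∞, 0, -∞, -∞, -∞, -15]
  [-7, 6, 0, -13, 3, -4]
  [6, 15, 9, 0, 12, 9]
  [-∞, 3, -∞, -∞, 0, -12]
  [-8, 1, -5, -14, -2, 0]
D(6):
  [0, 4, -2, -15, 1, -6]
  [-23, 0, -20, -29, -17, -15]
  [-7, 6, 0, -13, 3, -4]
  [6, 15, 9, 0, 12, 9]
  [-20, 3, -17, -26, 0, -12]
  [-8, 1, -5, -14, -2, 0]
Answer: M* = [[0, 4, -2, -15, 1, -6], [-23, 0, -20, -29, -17, -15], [-7, 6, 0, -13, 3, -4], [6, 15, 9, 0, 12, 9], [-20, 3, -17, -26, 0, -12], [-8, 1, -5, -14, -2, 0]]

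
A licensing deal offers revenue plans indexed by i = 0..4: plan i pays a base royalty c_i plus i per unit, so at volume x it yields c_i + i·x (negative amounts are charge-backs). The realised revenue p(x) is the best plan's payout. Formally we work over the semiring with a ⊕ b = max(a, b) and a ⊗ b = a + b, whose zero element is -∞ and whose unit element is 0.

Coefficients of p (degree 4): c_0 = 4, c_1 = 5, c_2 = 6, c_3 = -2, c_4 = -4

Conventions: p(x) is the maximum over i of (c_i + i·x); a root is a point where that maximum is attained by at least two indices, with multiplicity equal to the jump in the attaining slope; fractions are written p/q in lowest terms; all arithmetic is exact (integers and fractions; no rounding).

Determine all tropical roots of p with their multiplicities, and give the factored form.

hull edge (i=0, c=4) to (i=2, c=6): slope 1, span 2
hull edge (i=2, c=6) to (i=4, c=-4): slope -5, span 2
Factored form: p(x) = -4 ⊗ (x ⊕ (-1)) ⊗ (x ⊕ (-1)) ⊗ (x ⊕ 5) ⊗ (x ⊕ 5)
Answer: roots = -1 (mult 2), 5 (mult 2)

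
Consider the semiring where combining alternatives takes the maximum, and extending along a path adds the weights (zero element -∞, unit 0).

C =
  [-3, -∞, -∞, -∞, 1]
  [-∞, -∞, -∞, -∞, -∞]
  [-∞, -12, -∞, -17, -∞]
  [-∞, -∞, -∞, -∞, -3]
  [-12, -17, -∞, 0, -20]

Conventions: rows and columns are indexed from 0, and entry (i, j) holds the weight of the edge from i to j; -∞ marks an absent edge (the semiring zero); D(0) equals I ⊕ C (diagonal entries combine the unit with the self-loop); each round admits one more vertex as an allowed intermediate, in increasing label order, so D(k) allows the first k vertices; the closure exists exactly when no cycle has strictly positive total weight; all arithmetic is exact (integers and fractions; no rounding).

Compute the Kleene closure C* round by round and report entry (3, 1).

D(0):
  [0, -∞, -∞, -∞, 1]
  [-∞, 0, -∞, -∞, -∞]
  [-∞, -12, 0, -17, -∞]
  [-∞, -∞, -∞, 0, -3]
  [-12, -17, -∞, 0, 0]
D(1):
  [0, -∞, -∞, -∞, 1]
  [-∞, 0, -∞, -∞, -∞]
  [-∞, -12, 0, -17, -∞]
  [-∞, -∞, -∞, 0, -3]
  [-12, -17, -∞, 0, 0]
D(2):
  [0, -∞, -∞, -∞, 1]
  [-∞, 0, -∞, -∞, -∞]
  [-∞, -12, 0, -17, -∞]
  [-∞, -∞, -∞, 0, -3]
  [-12, -17, -∞, 0, 0]
D(3):
  [0, -∞, -∞, -∞, 1]
  [-∞, 0, -∞, -∞, -∞]
  [-∞, -12, 0, -17, -∞]
  [-∞, -∞, -∞, 0, -3]
  [-12, -17, -∞, 0, 0]
D(4):
  [0, -∞, -∞, -∞, 1]
  [-∞, 0, -∞, -∞, -∞]
  [-∞, -12, 0, -17, -20]
  [-∞, -∞, -∞, 0, -3]
  [-12, -17, -∞, 0, 0]
D(5):
  [0, -16, -∞, 1, 1]
  [-∞, 0, -∞, -∞, -∞]
  [-32, -12, 0, -17, -20]
  [-15, -20, -∞, 0, -3]
  [-12, -17, -∞, 0, 0]
Answer: C*[3][1] = -20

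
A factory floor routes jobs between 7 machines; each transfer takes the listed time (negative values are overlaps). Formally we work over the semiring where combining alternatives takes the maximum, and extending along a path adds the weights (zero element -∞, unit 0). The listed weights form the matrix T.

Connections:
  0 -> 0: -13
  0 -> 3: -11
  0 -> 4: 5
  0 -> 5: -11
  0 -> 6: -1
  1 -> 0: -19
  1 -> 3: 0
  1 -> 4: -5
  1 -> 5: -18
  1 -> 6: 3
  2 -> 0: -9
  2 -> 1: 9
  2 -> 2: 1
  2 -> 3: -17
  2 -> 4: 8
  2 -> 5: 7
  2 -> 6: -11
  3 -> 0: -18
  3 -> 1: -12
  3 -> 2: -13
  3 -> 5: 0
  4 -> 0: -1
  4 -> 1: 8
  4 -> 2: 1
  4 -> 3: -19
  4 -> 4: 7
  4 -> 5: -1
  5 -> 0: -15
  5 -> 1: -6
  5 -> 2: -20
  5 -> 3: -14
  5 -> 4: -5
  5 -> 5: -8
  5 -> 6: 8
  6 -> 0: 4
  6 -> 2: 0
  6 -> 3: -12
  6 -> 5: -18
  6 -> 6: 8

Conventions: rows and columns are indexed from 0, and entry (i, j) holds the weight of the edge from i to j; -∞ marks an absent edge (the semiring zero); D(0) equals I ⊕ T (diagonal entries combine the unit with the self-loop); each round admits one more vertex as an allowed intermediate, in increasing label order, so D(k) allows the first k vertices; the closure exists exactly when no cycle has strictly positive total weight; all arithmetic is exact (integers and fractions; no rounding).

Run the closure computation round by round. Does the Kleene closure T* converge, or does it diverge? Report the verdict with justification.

Detection: at round 0, diagonal entry (2, 2) turns strictly positive.
Key observation: the cycle 2->2 has total weight 1, which is strictly positive.
Answer: DIVERGES — positive cycle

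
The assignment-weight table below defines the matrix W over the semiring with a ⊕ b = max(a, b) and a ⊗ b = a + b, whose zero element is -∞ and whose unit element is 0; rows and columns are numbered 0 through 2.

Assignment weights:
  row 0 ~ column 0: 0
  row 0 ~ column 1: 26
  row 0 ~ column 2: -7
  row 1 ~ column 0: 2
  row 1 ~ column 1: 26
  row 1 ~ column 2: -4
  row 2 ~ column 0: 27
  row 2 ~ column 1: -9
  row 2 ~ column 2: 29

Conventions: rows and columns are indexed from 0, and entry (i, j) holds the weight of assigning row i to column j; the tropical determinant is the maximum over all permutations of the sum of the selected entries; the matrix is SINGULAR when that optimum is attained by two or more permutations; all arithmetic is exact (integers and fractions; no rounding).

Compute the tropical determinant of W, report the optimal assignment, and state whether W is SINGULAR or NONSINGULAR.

σ = (0, 1, 2): 0 + 26 + 29 = 55
σ = (0, 2, 1): 0 + (-4) + (-9) = -13
σ = (1, 0, 2): 26 + 2 + 29 = 57
σ = (1, 2, 0): 26 + (-4) + 27 = 49
σ = (2, 0, 1): (-7) + 2 + (-9) = -14
σ = (2, 1, 0): (-7) + 26 + 27 = 46
Optimal value attained by: σ = (1, 0, 2).
Answer: det⊕(W) = 57; verdict: NONSINGULAR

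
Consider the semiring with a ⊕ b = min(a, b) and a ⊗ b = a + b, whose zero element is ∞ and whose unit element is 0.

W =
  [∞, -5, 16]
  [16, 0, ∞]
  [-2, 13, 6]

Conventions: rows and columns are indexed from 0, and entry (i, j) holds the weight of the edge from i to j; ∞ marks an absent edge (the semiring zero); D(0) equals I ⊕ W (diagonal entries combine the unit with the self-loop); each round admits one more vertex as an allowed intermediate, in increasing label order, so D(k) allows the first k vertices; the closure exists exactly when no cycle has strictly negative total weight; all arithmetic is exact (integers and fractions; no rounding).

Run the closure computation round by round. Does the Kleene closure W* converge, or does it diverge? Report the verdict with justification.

D(0):
  [0, -5, 16]
  [16, 0, ∞]
  [-2, 13, 0]
D(1):
  [0, -5, 16]
  [16, 0, 32]
  [-2, -7, 0]
D(2):
  [0, -5, 16]
  [16, 0, 32]
  [-2, -7, 0]
D(3):
  [0, -5, 16]
  [16, 0, 32]
  [-2, -7, 0]
Key observation: every diagonal entry stays at the unit through all rounds, so no improving cycle exists.
Answer: CONVERGES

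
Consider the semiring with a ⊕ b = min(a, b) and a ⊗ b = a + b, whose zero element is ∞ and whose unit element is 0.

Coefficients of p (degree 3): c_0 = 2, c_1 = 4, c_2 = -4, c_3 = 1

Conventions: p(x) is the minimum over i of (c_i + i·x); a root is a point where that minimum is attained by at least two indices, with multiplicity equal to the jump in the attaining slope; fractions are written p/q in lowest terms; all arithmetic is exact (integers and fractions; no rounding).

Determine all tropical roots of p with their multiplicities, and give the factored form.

hull edge (i=0, c=2) to (i=2, c=-4): slope -3, span 2
hull edge (i=2, c=-4) to (i=3, c=1): slope 5, span 1
Factored form: p(x) = 1 ⊗ (x ⊕ (-5)) ⊗ (x ⊕ 3) ⊗ (x ⊕ 3)
Answer: roots = -5 (mult 1), 3 (mult 2)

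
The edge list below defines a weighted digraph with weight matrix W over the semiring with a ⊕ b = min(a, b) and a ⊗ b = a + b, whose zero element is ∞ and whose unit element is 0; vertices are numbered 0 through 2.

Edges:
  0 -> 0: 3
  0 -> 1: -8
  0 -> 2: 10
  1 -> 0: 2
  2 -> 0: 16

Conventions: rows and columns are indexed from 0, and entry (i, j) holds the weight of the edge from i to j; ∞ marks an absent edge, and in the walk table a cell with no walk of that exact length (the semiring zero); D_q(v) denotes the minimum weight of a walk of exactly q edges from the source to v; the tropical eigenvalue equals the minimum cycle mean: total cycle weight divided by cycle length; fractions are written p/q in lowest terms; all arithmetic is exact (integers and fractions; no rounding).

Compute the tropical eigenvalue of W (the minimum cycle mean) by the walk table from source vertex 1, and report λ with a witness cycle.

q=0: [∞, 0, ∞]
q=1: [2, ∞, ∞]
q=2: [5, -6, 12]
q=3: [-4, -3, 15]
Optimal cycle mean attained by: cycle 0->1->0, total (-8) + 2, length 2.
Answer: λ = -3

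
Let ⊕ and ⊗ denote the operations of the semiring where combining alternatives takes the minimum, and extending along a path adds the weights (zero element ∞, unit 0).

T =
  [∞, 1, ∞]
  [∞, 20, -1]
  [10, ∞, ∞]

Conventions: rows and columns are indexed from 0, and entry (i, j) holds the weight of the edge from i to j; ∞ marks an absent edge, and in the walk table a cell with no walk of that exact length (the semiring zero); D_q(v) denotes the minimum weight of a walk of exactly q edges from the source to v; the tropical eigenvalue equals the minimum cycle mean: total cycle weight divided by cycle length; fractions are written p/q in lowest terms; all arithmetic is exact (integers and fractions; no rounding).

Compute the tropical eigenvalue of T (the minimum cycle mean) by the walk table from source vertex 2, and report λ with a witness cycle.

q=0: [∞, ∞, 0]
q=1: [10, ∞, ∞]
q=2: [∞, 11, ∞]
q=3: [∞, 31, 10]
Optimal cycle mean attained by: cycle 0->1->2->0, total 1 + (-1) + 10, length 3.
Answer: λ = 10/3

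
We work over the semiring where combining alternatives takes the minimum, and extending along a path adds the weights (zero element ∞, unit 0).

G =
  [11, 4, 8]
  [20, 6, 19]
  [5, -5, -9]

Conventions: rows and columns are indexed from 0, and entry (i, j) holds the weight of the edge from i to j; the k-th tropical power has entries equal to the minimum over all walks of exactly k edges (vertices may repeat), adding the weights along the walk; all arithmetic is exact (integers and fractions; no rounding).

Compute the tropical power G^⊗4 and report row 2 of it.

G^⊗2:
  [13, 3, -1]
  [24, 12, 10]
  [-4, -14, -18]
G^⊗3:
  [4, -6, -10]
  [15, 5, 1]
  [-13, -23, -27]
G^⊗4:
  [-5, -15, -19]
  [6, -4, -8]
  [-22, -32, -36]
Answer: row 2 of G^⊗4 = [-22, -32, -36]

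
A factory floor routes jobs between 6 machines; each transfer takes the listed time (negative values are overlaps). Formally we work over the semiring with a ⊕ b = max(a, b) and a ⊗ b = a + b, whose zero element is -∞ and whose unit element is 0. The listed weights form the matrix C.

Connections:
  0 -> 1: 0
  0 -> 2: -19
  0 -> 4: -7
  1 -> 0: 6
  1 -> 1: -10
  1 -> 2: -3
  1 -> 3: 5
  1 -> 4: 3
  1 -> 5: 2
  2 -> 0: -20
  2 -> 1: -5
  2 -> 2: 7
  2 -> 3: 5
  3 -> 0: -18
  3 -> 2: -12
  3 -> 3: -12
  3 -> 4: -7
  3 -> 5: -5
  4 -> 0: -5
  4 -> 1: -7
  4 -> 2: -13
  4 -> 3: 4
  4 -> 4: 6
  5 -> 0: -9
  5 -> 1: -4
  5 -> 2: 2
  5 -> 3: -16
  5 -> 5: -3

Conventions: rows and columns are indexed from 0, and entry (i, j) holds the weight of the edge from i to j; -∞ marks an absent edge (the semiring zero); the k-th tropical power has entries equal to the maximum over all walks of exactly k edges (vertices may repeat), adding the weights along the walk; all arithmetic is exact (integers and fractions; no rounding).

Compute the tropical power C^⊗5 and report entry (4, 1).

C^⊗2:
  [6, -10, -3, 5, 3, 2]
  [-2, 6, 4, 7, 9, 0]
  [1, 2, 14, 12, -2, 0]
  [-12, -9, -3, -3, -1, -8]
  [1, -1, -6, 10, 12, -1]
  [2, -3, 9, 7, -1, -2]
C^⊗3:
  [-2, 6, 4, 7, 9, 0]
  [12, 2, 11, 13, 15, 8]
  [8, 9, 21, 19, 5, 7]
  [-3, -8, 4, 3, 5, -7]
  [7, 5, 1, 16, 18, 5]
  [3, 4, 16, 14, 5, 2]
C^⊗4:
  [12, 2, 11, 13, 15, 8]
  [10, 12, 18, 19, 21, 8]
  [15, 16, 28, 26, 12, 14]
  [0, -1, 11, 9, 11, -2]
  [13, 11, 8, 22, 24, 11]
  [10, 11, 23, 21, 11, 9]
C^⊗5:
  [10, 12, 18, 19, 21, 8]
  [18, 14, 25, 25, 27, 14]
  [22, 23, 35, 33, 19, 21]
  [6, 6, 18, 16, 17, 4]
  [19, 17, 15, 28, 30, 17]
  [17, 18, 30, 28, 17, 16]
Key observation: the optimum is the walk 4->4->4->4->4->1, with weight 6 + 6 + 6 + 6 + (-7) = 17.
Optimal value attained by: walk 4->4->4->4->4->1.
Answer: (C^⊗5)[4][1] = 17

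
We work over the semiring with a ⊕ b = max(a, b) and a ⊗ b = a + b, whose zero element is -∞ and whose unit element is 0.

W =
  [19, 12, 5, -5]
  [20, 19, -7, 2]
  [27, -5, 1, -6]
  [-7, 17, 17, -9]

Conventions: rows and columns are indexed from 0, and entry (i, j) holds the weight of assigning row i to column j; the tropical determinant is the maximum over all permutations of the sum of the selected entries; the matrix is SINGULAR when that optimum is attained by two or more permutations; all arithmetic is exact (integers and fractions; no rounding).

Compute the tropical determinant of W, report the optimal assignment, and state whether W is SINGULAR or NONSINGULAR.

σ = (0, 1, 2, 3): 19 + 19 + 1 + (-9) = 30
σ = (0, 1, 3, 2): 19 + 19 + (-6) + 17 = 49
σ = (0, 2, 1, 3): 19 + (-7) + (-5) + (-9) = -2
σ = (0, 2, 3, 1): 19 + (-7) + (-6) + 17 = 23
σ = (0, 3, 1, 2): 19 + 2 + (-5) + 17 = 33
σ = (0, 3, 2, 1): 19 + 2 + 1 + 17 = 39
σ = (1, 0, 2, 3): 12 + 20 + 1 + (-9) = 24
σ = (1, 0, 3, 2): 12 + 20 + (-6) + 17 = 43
σ = (1, 2, 0, 3): 12 + (-7) + 27 + (-9) = 23
σ = (1, 2, 3, 0): 12 + (-7) + (-6) + (-7) = -8
σ = (1, 3, 0, 2): 12 + 2 + 27 + 17 = 58
σ = (1, 3, 2, 0): 12 + 2 + 1 + (-7) = 8
σ = (2, 0, 1, 3): 5 + 20 + (-5) + (-9) = 11
σ = (2, 0, 3, 1): 5 + 20 + (-6) + 17 = 36
σ = (2, 1, 0, 3): 5 + 19 + 27 + (-9) = 42
σ = (2, 1, 3, 0): 5 + 19 + (-6) + (-7) = 11
σ = (2, 3, 0, 1): 5 + 2 + 27 + 17 = 51
σ = (2, 3, 1, 0): 5 + 2 + (-5) + (-7) = -5
σ = (3, 0, 1, 2): (-5) + 20 + (-5) + 17 = 27
σ = (3, 0, 2, 1): (-5) + 20 + 1 + 17 = 33
σ = (3, 1, 0, 2): (-5) + 19 + 27 + 17 = 58
σ = (3, 1, 2, 0): (-5) + 19 + 1 + (-7) = 8
σ = (3, 2, 0, 1): (-5) + (-7) + 27 + 17 = 32
σ = (3, 2, 1, 0): (-5) + (-7) + (-5) + (-7) = -24
Optimal value attained by: σ = (1, 3, 0, 2).
Answer: det⊕(W) = 58; verdict: SINGULAR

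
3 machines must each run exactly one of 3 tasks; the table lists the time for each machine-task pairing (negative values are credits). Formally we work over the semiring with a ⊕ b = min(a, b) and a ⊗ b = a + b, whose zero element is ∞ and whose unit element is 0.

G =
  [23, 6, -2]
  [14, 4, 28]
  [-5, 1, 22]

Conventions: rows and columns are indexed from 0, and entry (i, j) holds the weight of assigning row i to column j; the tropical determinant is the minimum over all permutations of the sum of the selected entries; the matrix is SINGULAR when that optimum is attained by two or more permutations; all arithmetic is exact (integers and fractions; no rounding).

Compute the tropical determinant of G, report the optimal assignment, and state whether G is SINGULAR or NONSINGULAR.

σ = (0, 1, 2): 23 + 4 + 22 = 49
σ = (0, 2, 1): 23 + 28 + 1 = 52
σ = (1, 0, 2): 6 + 14 + 22 = 42
σ = (1, 2, 0): 6 + 28 + (-5) = 29
σ = (2, 0, 1): (-2) + 14 + 1 = 13
σ = (2, 1, 0): (-2) + 4 + (-5) = -3
Optimal value attained by: σ = (2, 1, 0).
Answer: det⊕(G) = -3; verdict: NONSINGULAR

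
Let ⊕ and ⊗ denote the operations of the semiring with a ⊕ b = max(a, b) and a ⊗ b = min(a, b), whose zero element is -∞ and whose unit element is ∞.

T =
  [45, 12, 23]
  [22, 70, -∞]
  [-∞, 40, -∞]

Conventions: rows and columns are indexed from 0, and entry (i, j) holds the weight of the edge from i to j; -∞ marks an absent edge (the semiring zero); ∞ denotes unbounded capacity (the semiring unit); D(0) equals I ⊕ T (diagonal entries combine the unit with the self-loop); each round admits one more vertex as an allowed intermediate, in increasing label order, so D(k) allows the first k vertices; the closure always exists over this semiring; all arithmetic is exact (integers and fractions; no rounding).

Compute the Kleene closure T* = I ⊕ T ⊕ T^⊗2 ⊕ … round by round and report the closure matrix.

D(0):
  [∞, 12, 23]
  [22, ∞, -∞]
  [-∞, 40, ∞]
D(1):
  [∞, 12, 23]
  [22, ∞, 22]
  [-∞, 40, ∞]
D(2):
  [∞, 12, 23]
  [22, ∞, 22]
  [22, 40, ∞]
D(3):
  [∞, 23, 23]
  [22, ∞, 22]
  [22, 40, ∞]
Answer: T* = [[∞, 23, 23], [22, ∞, 22], [22, 40, ∞]]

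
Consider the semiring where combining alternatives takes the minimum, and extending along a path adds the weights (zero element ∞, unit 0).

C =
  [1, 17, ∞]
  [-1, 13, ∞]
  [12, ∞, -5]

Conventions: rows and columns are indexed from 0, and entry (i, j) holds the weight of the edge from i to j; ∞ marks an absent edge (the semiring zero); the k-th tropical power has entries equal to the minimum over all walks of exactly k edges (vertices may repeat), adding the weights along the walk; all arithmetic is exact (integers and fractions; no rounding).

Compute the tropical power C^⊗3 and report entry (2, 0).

C^⊗2:
  [2, 18, ∞]
  [0, 16, ∞]
  [7, 29, -10]
C^⊗3:
  [3, 19, ∞]
  [1, 17, ∞]
  [2, 24, -15]
Key observation: the optimum is the walk 2->2->2->0, with weight (-5) + (-5) + 12 = 2.
Optimal value attained by: walk 2->2->2->0.
Answer: (C^⊗3)[2][0] = 2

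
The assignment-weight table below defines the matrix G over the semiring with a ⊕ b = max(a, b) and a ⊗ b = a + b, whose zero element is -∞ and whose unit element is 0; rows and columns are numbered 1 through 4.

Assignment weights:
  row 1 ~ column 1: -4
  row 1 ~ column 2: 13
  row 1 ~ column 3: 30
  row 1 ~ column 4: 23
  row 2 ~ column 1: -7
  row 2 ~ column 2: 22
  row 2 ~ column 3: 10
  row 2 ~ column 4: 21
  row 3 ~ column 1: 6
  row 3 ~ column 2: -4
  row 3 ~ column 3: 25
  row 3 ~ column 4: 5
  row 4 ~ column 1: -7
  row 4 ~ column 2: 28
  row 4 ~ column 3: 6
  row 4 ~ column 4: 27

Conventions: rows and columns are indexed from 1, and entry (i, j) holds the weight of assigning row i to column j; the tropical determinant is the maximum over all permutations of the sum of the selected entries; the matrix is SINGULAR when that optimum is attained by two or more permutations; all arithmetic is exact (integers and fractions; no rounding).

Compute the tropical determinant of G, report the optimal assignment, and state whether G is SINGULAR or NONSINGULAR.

σ = (1, 2, 3, 4): (-4) + 22 + 25 + 27 = 70
σ = (1, 2, 4, 3): (-4) + 22 + 5 + 6 = 29
σ = (1, 3, 2, 4): (-4) + 10 + (-4) + 27 = 29
σ = (1, 3, 4, 2): (-4) + 10 + 5 + 28 = 39
σ = (1, 4, 2, 3): (-4) + 21 + (-4) + 6 = 19
σ = (1, 4, 3, 2): (-4) + 21 + 25 + 28 = 70
σ = (2, 1, 3, 4): 13 + (-7) + 25 + 27 = 58
σ = (2, 1, 4, 3): 13 + (-7) + 5 + 6 = 17
σ = (2, 3, 1, 4): 13 + 10 + 6 + 27 = 56
σ = (2, 3, 4, 1): 13 + 10 + 5 + (-7) = 21
σ = (2, 4, 1, 3): 13 + 21 + 6 + 6 = 46
σ = (2, 4, 3, 1): 13 + 21 + 25 + (-7) = 52
σ = (3, 1, 2, 4): 30 + (-7) + (-4) + 27 = 46
σ = (3, 1, 4, 2): 30 + (-7) + 5 + 28 = 56
σ = (3, 2, 1, 4): 30 + 22 + 6 + 27 = 85
σ = (3, 2, 4, 1): 30 + 22 + 5 + (-7) = 50
σ = (3, 4, 1, 2): 30 + 21 + 6 + 28 = 85
σ = (3, 4, 2, 1): 30 + 21 + (-4) + (-7) = 40
σ = (4, 1, 2, 3): 23 + (-7) + (-4) + 6 = 18
σ = (4, 1, 3, 2): 23 + (-7) + 25 + 28 = 69
σ = (4, 2, 1, 3): 23 + 22 + 6 + 6 = 57
σ = (4, 2, 3, 1): 23 + 22 + 25 + (-7) = 63
σ = (4, 3, 1, 2): 23 + 10 + 6 + 28 = 67
σ = (4, 3, 2, 1): 23 + 10 + (-4) + (-7) = 22
Optimal value attained by: σ = (3, 2, 1, 4).
Answer: det⊕(G) = 85; verdict: SINGULAR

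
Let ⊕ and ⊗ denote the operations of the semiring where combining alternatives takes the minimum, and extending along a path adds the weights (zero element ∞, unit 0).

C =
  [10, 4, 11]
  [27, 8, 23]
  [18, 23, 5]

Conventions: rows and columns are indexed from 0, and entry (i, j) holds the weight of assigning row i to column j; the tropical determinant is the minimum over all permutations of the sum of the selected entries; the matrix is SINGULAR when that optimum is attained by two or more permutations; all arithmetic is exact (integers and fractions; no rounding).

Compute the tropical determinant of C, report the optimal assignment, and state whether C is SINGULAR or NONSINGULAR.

σ = (0, 1, 2): 10 + 8 + 5 = 23
σ = (0, 2, 1): 10 + 23 + 23 = 56
σ = (1, 0, 2): 4 + 27 + 5 = 36
σ = (1, 2, 0): 4 + 23 + 18 = 45
σ = (2, 0, 1): 11 + 27 + 23 = 61
σ = (2, 1, 0): 11 + 8 + 18 = 37
Optimal value attained by: σ = (0, 1, 2).
Answer: det⊕(C) = 23; verdict: NONSINGULAR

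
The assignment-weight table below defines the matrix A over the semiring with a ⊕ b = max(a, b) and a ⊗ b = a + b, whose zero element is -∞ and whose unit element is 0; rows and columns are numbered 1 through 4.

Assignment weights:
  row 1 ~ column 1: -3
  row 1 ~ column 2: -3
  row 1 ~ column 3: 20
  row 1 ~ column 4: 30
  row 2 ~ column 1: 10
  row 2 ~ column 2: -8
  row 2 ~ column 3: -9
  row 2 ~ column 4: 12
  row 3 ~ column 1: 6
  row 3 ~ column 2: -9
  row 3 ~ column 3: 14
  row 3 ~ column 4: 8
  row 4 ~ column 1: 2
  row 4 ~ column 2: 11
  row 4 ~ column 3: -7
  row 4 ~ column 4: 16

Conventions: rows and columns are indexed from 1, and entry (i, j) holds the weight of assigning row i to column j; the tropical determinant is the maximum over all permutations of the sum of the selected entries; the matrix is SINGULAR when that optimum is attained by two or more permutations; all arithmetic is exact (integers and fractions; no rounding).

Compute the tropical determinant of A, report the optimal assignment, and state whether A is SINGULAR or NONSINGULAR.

σ = (1, 2, 3, 4): (-3) + (-8) + 14 + 16 = 19
σ = (1, 2, 4, 3): (-3) + (-8) + 8 + (-7) = -10
σ = (1, 3, 2, 4): (-3) + (-9) + (-9) + 16 = -5
σ = (1, 3, 4, 2): (-3) + (-9) + 8 + 11 = 7
σ = (1, 4, 2, 3): (-3) + 12 + (-9) + (-7) = -7
σ = (1, 4, 3, 2): (-3) + 12 + 14 + 11 = 34
σ = (2, 1, 3, 4): (-3) + 10 + 14 + 16 = 37
σ = (2, 1, 4, 3): (-3) + 10 + 8 + (-7) = 8
σ = (2, 3, 1, 4): (-3) + (-9) + 6 + 16 = 10
σ = (2, 3, 4, 1): (-3) + (-9) + 8 + 2 = -2
σ = (2, 4, 1, 3): (-3) + 12 + 6 + (-7) = 8
σ = (2, 4, 3, 1): (-3) + 12 + 14 + 2 = 25
σ = (3, 1, 2, 4): 20 + 10 + (-9) + 16 = 37
σ = (3, 1, 4, 2): 20 + 10 + 8 + 11 = 49
σ = (3, 2, 1, 4): 20 + (-8) + 6 + 16 = 34
σ = (3, 2, 4, 1): 20 + (-8) + 8 + 2 = 22
σ = (3, 4, 1, 2): 20 + 12 + 6 + 11 = 49
σ = (3, 4, 2, 1): 20 + 12 + (-9) + 2 = 25
σ = (4, 1, 2, 3): 30 + 10 + (-9) + (-7) = 24
σ = (4, 1, 3, 2): 30 + 10 + 14 + 11 = 65
σ = (4, 2, 1, 3): 30 + (-8) + 6 + (-7) = 21
σ = (4, 2, 3, 1): 30 + (-8) + 14 + 2 = 38
σ = (4, 3, 1, 2): 30 + (-9) + 6 + 11 = 38
σ = (4, 3, 2, 1): 30 + (-9) + (-9) + 2 = 14
Optimal value attained by: σ = (4, 1, 3, 2).
Answer: det⊕(A) = 65; verdict: NONSINGULAR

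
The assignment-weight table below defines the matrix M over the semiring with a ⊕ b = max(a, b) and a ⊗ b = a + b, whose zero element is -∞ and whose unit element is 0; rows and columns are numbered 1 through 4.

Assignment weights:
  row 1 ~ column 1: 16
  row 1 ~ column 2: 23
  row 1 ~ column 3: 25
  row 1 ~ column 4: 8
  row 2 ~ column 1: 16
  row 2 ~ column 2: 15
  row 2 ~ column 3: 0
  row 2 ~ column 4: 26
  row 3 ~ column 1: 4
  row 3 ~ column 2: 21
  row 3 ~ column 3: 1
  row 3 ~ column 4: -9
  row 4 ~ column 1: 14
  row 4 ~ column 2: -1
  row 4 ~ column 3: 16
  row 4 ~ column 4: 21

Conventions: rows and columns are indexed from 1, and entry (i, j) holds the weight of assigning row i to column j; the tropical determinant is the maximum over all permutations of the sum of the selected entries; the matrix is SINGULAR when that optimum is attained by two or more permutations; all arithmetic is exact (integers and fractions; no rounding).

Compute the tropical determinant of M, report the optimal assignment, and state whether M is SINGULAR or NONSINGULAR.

σ = (1, 2, 3, 4): 16 + 15 + 1 + 21 = 53
σ = (1, 2, 4, 3): 16 + 15 + (-9) + 16 = 38
σ = (1, 3, 2, 4): 16 + 0 + 21 + 21 = 58
σ = (1, 3, 4, 2): 16 + 0 + (-9) + (-1) = 6
σ = (1, 4, 2, 3): 16 + 26 + 21 + 16 = 79
σ = (1, 4, 3, 2): 16 + 26 + 1 + (-1) = 42
σ = (2, 1, 3, 4): 23 + 16 + 1 + 21 = 61
σ = (2, 1, 4, 3): 23 + 16 + (-9) + 16 = 46
σ = (2, 3, 1, 4): 23 + 0 + 4 + 21 = 48
σ = (2, 3, 4, 1): 23 + 0 + (-9) + 14 = 28
σ = (2, 4, 1, 3): 23 + 26 + 4 + 16 = 69
σ = (2, 4, 3, 1): 23 + 26 + 1 + 14 = 64
σ = (3, 1, 2, 4): 25 + 16 + 21 + 21 = 83
σ = (3, 1, 4, 2): 25 + 16 + (-9) + (-1) = 31
σ = (3, 2, 1, 4): 25 + 15 + 4 + 21 = 65
σ = (3, 2, 4, 1): 25 + 15 + (-9) + 14 = 45
σ = (3, 4, 1, 2): 25 + 26 + 4 + (-1) = 54
σ = (3, 4, 2, 1): 25 + 26 + 21 + 14 = 86
σ = (4, 1, 2, 3): 8 + 16 + 21 + 16 = 61
σ = (4, 1, 3, 2): 8 + 16 + 1 + (-1) = 24
σ = (4, 2, 1, 3): 8 + 15 + 4 + 16 = 43
σ = (4, 2, 3, 1): 8 + 15 + 1 + 14 = 38
σ = (4, 3, 1, 2): 8 + 0 + 4 + (-1) = 11
σ = (4, 3, 2, 1): 8 + 0 + 21 + 14 = 43
Optimal value attained by: σ = (3, 4, 2, 1).
Answer: det⊕(M) = 86; verdict: NONSINGULAR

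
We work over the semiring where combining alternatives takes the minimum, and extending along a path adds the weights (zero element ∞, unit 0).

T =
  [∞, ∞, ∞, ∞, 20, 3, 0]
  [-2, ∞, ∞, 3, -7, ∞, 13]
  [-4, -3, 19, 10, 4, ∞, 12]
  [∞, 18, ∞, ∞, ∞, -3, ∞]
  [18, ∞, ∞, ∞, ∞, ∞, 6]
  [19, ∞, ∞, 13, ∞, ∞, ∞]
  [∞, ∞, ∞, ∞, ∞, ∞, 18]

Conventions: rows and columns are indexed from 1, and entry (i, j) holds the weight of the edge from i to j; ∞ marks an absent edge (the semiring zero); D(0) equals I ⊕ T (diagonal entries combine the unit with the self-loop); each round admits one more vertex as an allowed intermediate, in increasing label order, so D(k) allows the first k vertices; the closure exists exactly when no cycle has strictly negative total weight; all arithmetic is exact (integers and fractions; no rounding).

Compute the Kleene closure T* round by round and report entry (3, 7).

D(0):
  [0, ∞, ∞, ∞, 20, 3, 0]
  [-2, 0, ∞, 3, -7, ∞, 13]
  [-4, -3, 0, 10, 4, ∞, 12]
  [∞, 18, ∞, 0, ∞, -3, ∞]
  [18, ∞, ∞, ∞, 0, ∞, 6]
  [19, ∞, ∞, 13, ∞, 0, ∞]
  [∞, ∞, ∞, ∞, ∞, ∞, 0]
D(1):
  [0, ∞, ∞, ∞, 20, 3, 0]
  [-2, 0, ∞, 3, -7, 1, -2]
  [-4, -3, 0, 10, 4, -1, -4]
  [∞, 18, ∞, 0, ∞, -3, ∞]
  [18, ∞, ∞, ∞, 0, 21, 6]
  [19, ∞, ∞, 13, 39, 0, 19]
  [∞, ∞, ∞, ∞, ∞, ∞, 0]
D(2):
  [0, ∞, ∞, ∞, 20, 3, 0]
  [-2, 0, ∞, 3, -7, 1, -2]
  [-5, -3, 0, 0, -10, -2, -5]
  [16, 18, ∞, 0, 11, -3, 16]
  [18, ∞, ∞, ∞, 0, 21, 6]
  [19, ∞, ∞, 13, 39, 0, 19]
  [∞, ∞, ∞, ∞, ∞, ∞, 0]
D(3):
  [0, ∞, ∞, ∞, 20, 3, 0]
  [-2, 0, ∞, 3, -7, 1, -2]
  [-5, -3, 0, 0, -10, -2, -5]
  [16, 18, ∞, 0, 11, -3, 16]
  [18, ∞, ∞, ∞, 0, 21, 6]
  [19, ∞, ∞, 13, 39, 0, 19]
  [∞, ∞, ∞, ∞, ∞, ∞, 0]
D(4):
  [0, ∞, ∞, ∞, 20, 3, 0]
  [-2, 0, ∞, 3, -7, 0, -2]
  [-5, -3, 0, 0, -10, -3, -5]
  [16, 18, ∞, 0, 11, -3, 16]
  [18, ∞, ∞, ∞, 0, 21, 6]
  [19, 31, ∞, 13, 24, 0, 19]
  [∞, ∞, ∞, ∞, ∞, ∞, 0]
D(5):
  [0, ∞, ∞, ∞, 20, 3, 0]
  [-2, 0, ∞, 3, -7, 0, -2]
  [-5, -3, 0, 0, -10, -3, -5]
  [16, 18, ∞, 0, 11, -3, 16]
  [18, ∞, ∞, ∞, 0, 21, 6]
  [19, 31, ∞, 13, 24, 0, 19]
  [∞, ∞, ∞, ∞, ∞, ∞, 0]
D(6):
  [0, 34, ∞, 16, 20, 3, 0]
  [-2, 0, ∞, 3, -7, 0, -2]
  [-5, -3, 0, 0, -10, -3, -5]
  [16, 18, ∞, 0, 11, -3, 16]
  [18, 52, ∞, 34, 0, 21, 6]
  [19, 31, ∞, 13, 24, 0, 19]
  [∞, ∞, ∞, ∞, ∞, ∞, 0]
D(7):
  [0, 34, ∞, 16, 20, 3, 0]
  [-2, 0, ∞, 3, -7, 0, -2]
  [-5, -3, 0, 0, -10, -3, -5]
  [16, 18, ∞, 0, 11, -3, 16]
  [18, 52, ∞, 34, 0, 21, 6]
  [19, 31, ∞, 13, 24, 0, 19]
  [∞, ∞, ∞, ∞, ∞, ∞, 0]
Answer: T*[3][7] = -5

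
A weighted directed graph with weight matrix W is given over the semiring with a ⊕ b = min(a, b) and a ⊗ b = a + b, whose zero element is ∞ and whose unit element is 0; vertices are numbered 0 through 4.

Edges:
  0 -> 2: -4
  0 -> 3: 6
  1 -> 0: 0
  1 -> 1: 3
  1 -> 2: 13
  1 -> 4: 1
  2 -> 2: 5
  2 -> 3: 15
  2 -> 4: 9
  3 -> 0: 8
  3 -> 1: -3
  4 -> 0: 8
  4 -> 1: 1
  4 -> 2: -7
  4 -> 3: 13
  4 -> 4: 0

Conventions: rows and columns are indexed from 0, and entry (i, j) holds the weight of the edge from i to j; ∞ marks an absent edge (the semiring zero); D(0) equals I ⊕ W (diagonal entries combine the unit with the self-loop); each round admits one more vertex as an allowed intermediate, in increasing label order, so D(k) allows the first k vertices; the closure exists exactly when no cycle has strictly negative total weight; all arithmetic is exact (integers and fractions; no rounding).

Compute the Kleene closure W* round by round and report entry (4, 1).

D(0):
  [0, ∞, -4, 6, ∞]
  [0, 0, 13, ∞, 1]
  [∞, ∞, 0, 15, 9]
  [8, -3, ∞, 0, ∞]
  [8, 1, -7, 13, 0]
D(1):
  [0, ∞, -4, 6, ∞]
  [0, 0, -4, 6, 1]
  [∞, ∞, 0, 15, 9]
  [8, -3, 4, 0, ∞]
  [8, 1, -7, 13, 0]
D(2):
  [0, ∞, -4, 6, ∞]
  [0, 0, -4, 6, 1]
  [∞, ∞, 0, 15, 9]
  [-3, -3, -7, 0, -2]
  [1, 1, -7, 7, 0]
D(3):
  [0, ∞, -4, 6, 5]
  [0, 0, -4, 6, 1]
  [∞, ∞, 0, 15, 9]
  [-3, -3, -7, 0, -2]
  [1, 1, -7, 7, 0]
D(4):
  [0, 3, -4, 6, 4]
  [0, 0, -4, 6, 1]
  [12, 12, 0, 15, 9]
  [-3, -3, -7, 0, -2]
  [1, 1, -7, 7, 0]
D(5):
  [0, 3, -4, 6, 4]
  [0, 0, -6, 6, 1]
  [10, 10, 0, 15, 9]
  [-3, -3, -9, 0, -2]
  [1, 1, -7, 7, 0]
Answer: W*[4][1] = 1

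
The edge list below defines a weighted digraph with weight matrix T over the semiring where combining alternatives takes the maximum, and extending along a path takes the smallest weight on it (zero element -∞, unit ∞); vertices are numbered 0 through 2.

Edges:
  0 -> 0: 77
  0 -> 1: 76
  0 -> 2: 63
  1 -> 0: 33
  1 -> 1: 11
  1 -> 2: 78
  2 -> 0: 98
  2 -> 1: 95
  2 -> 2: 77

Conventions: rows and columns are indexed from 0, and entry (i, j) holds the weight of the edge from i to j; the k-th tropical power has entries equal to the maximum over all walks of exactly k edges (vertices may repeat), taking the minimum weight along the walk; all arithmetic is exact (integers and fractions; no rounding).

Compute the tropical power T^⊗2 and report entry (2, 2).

T^⊗2:
  [77, 76, 76]
  [78, 78, 77]
  [77, 77, 78]
Key observation: the optimum is the walk 2->1->2, with weight 95 min 78 = 78.
Optimal value attained by: walk 2->1->2.
Answer: (T^⊗2)[2][2] = 78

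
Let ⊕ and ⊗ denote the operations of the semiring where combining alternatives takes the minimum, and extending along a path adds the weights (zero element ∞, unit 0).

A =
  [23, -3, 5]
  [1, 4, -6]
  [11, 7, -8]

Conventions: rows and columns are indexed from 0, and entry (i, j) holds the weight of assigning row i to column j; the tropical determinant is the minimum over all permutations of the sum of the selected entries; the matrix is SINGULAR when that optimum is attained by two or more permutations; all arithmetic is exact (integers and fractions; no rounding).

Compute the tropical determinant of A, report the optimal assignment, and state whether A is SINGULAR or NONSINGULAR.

σ = (0, 1, 2): 23 + 4 + (-8) = 19
σ = (0, 2, 1): 23 + (-6) + 7 = 24
σ = (1, 0, 2): (-3) + 1 + (-8) = -10
σ = (1, 2, 0): (-3) + (-6) + 11 = 2
σ = (2, 0, 1): 5 + 1 + 7 = 13
σ = (2, 1, 0): 5 + 4 + 11 = 20
Optimal value attained by: σ = (1, 0, 2).
Answer: det⊕(A) = -10; verdict: NONSINGULAR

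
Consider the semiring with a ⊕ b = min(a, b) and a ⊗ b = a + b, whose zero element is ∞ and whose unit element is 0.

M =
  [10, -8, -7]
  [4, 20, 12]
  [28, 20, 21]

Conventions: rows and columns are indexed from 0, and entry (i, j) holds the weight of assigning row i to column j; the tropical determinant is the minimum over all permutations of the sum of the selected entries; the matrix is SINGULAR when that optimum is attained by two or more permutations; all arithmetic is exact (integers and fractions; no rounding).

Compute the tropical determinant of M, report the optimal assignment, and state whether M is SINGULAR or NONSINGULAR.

σ = (0, 1, 2): 10 + 20 + 21 = 51
σ = (0, 2, 1): 10 + 12 + 20 = 42
σ = (1, 0, 2): (-8) + 4 + 21 = 17
σ = (1, 2, 0): (-8) + 12 + 28 = 32
σ = (2, 0, 1): (-7) + 4 + 20 = 17
σ = (2, 1, 0): (-7) + 20 + 28 = 41
Optimal value attained by: σ = (1, 0, 2).
Answer: det⊕(M) = 17; verdict: SINGULAR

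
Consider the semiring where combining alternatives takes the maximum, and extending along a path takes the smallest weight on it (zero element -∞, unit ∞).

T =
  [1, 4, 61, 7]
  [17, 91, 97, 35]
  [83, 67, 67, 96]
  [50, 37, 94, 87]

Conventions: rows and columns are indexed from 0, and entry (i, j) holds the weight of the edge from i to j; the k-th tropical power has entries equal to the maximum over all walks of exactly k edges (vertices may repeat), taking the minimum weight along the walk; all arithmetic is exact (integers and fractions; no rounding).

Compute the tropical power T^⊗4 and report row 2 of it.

T^⊗2:
  [61, 61, 61, 61]
  [83, 91, 91, 96]
  [67, 67, 94, 87]
  [83, 67, 87, 94]
T^⊗3:
  [61, 61, 61, 61]
  [83, 91, 94, 91]
  [83, 67, 87, 94]
  [83, 67, 94, 87]
T^⊗4:
  [61, 61, 61, 61]
  [83, 91, 91, 94]
  [83, 67, 94, 87]
  [83, 67, 87, 94]
Answer: row 2 of T^⊗4 = [83, 67, 94, 87]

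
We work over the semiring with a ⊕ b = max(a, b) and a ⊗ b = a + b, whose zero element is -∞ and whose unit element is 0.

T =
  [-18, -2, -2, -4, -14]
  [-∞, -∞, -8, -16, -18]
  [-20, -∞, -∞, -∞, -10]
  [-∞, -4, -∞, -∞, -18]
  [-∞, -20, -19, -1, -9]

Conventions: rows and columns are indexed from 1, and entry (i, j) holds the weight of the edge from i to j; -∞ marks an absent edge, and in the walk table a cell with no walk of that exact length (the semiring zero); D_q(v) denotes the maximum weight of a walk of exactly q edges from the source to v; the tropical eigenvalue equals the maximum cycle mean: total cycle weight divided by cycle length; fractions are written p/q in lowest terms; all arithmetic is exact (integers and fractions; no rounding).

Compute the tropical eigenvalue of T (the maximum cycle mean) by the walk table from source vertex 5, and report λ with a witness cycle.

q=0: [-∞, -∞, -∞, -∞, 0]
q=1: [-∞, -20, -19, -1, -9]
q=2: [-39, -5, -28, -10, -18]
q=3: [-48, -14, -13, -19, -23]
q=4: [-33, -23, -22, -24, -23]
q=5: [-42, -28, -31, -24, -32]
Optimal cycle mean attained by: cycle 2->3->5->4->2, total (-8) + (-10) + (-1) + (-4), length 4.
Answer: λ = -23/4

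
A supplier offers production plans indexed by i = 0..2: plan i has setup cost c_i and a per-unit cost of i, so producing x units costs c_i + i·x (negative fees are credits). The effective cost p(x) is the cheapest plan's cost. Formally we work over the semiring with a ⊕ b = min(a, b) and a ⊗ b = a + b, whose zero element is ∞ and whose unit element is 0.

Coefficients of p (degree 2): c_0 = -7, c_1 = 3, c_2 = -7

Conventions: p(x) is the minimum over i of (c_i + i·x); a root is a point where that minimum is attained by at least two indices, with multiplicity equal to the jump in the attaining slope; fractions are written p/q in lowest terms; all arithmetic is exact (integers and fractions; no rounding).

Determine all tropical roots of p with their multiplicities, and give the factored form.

hull edge (i=0, c=-7) to (i=2, c=-7): slope 0, span 2
Factored form: p(x) = -7 ⊗ (x ⊕ 0) ⊗ (x ⊕ 0)
Answer: roots = 0 (mult 2)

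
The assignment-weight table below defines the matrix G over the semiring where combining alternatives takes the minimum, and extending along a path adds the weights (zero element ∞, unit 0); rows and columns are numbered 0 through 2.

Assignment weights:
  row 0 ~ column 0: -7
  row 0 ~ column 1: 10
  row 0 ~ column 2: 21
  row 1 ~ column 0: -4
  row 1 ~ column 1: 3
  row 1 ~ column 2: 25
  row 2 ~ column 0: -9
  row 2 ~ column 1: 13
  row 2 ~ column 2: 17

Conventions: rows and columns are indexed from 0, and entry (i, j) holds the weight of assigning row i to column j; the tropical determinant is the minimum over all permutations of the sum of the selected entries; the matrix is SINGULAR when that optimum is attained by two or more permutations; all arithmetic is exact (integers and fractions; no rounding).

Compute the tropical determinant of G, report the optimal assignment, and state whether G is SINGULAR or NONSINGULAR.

σ = (0, 1, 2): (-7) + 3 + 17 = 13
σ = (0, 2, 1): (-7) + 25 + 13 = 31
σ = (1, 0, 2): 10 + (-4) + 17 = 23
σ = (1, 2, 0): 10 + 25 + (-9) = 26
σ = (2, 0, 1): 21 + (-4) + 13 = 30
σ = (2, 1, 0): 21 + 3 + (-9) = 15
Optimal value attained by: σ = (0, 1, 2).
Answer: det⊕(G) = 13; verdict: NONSINGULAR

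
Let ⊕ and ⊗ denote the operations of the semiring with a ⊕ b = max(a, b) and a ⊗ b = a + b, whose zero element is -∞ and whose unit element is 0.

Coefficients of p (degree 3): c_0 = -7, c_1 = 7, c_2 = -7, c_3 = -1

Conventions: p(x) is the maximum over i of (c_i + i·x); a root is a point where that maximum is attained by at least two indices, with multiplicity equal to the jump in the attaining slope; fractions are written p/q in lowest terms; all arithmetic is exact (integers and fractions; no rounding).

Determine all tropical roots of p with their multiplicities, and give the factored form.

hull edge (i=0, c=-7) to (i=1, c=7): slope 14, span 1
hull edge (i=1, c=7) to (i=3, c=-1): slope -4, span 2
Factored form: p(x) = -1 ⊗ (x ⊕ (-14)) ⊗ (x ⊕ 4) ⊗ (x ⊕ 4)
Answer: roots = -14 (mult 1), 4 (mult 2)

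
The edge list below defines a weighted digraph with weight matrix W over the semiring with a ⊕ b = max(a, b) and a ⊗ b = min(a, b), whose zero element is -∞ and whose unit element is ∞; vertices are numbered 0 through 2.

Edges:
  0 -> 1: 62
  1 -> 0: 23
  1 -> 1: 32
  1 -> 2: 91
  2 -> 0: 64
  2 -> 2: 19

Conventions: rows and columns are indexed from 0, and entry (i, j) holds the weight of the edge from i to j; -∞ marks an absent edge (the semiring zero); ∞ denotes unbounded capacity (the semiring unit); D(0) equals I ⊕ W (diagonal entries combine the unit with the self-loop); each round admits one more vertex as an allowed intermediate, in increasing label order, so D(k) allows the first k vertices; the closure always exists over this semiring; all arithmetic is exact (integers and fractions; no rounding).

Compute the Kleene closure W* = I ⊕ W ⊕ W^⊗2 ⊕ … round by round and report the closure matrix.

D(0):
  [∞, 62, -∞]
  [23, ∞, 91]
  [64, -∞, ∞]
D(1):
  [∞, 62, -∞]
  [23, ∞, 91]
  [64, 62, ∞]
D(2):
  [∞, 62, 62]
  [23, ∞, 91]
  [64, 62, ∞]
D(3):
  [∞, 62, 62]
  [64, ∞, 91]
  [64, 62, ∞]
Answer: W* = [[∞, 62, 62], [64, ∞, 91], [64, 62, ∞]]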